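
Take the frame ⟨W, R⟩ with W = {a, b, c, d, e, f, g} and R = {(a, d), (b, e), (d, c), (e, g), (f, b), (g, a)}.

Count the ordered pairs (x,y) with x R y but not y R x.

Enumerating: (a,d), (b,e), (d,c), (e,g), (f,b), (g,a).

6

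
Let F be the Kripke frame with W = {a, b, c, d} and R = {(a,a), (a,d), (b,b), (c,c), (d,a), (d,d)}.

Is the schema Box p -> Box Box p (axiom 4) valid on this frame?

By correspondence theory, 4 is valid on a frame iff R is transitive.
Transitive: yes — every two-step R-path is closed by a direct edge.

Yes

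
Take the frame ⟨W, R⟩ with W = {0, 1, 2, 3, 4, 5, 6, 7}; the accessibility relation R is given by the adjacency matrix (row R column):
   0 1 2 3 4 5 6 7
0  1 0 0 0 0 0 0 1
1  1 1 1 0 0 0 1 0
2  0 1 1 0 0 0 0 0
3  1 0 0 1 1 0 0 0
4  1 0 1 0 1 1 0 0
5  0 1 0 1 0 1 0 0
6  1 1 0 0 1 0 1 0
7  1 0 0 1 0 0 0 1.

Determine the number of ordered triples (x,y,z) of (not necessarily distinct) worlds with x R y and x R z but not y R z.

30

Enumerating: (1,0,1), (1,0,2), (1,0,6), (1,2,0), (1,2,6), (1,6,2), (3,0,3), (3,0,4), (3,4,3), (4,0,2), (4,0,4), (4,0,5), … and 18 more.
Total: 30.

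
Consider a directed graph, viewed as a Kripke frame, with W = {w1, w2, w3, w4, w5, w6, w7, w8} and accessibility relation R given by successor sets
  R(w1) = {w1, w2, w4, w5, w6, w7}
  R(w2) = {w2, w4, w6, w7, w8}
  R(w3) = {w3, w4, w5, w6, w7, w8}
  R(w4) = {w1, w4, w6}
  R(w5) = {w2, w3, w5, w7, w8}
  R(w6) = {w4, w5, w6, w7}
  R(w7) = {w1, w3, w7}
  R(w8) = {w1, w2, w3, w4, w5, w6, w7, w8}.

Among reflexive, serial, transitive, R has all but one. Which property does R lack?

transitive

Reflexive: yes — every world is R-related to itself.
Serial: yes — every world has a successor (e.g. w1 R w1).
Transitive: no — w1 R w2 and w2 R w8, but not w1 R w8.
Only transitive fails.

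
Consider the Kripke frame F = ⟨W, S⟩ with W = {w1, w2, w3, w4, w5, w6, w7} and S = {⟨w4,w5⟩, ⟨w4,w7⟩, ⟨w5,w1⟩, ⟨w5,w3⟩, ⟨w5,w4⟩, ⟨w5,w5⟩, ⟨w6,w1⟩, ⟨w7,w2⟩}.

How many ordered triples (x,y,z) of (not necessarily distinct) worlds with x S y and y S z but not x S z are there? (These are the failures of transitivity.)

5

Enumerating: (w4,w5,w1), (w4,w5,w3), (w4,w5,w4), (w4,w7,w2), (w5,w4,w7).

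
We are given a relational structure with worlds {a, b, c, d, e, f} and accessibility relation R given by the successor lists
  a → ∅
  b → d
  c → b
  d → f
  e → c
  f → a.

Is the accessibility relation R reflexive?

Reflexive: no — a is not related to itself.

No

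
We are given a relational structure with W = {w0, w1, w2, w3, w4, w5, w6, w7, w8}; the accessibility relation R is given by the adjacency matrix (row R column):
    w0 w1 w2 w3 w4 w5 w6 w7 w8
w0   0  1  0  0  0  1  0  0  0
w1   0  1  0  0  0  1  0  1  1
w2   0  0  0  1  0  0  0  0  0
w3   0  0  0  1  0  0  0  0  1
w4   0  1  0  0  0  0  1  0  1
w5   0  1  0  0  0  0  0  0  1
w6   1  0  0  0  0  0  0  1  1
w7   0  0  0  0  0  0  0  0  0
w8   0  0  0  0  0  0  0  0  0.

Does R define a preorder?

No

Reflexive: no — w0 is not related to itself.
Transitive: no — w0 R w1 and w1 R w7, but not w0 R w7.
So R is not a preorder.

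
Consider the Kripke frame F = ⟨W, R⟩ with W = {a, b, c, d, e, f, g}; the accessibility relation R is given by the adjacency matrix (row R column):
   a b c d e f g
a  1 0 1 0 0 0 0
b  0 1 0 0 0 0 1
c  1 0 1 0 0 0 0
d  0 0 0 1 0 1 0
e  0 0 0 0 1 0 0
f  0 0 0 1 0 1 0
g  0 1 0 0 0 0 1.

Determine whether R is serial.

Serial: yes — every world has a successor (e.g. a R a).

Yes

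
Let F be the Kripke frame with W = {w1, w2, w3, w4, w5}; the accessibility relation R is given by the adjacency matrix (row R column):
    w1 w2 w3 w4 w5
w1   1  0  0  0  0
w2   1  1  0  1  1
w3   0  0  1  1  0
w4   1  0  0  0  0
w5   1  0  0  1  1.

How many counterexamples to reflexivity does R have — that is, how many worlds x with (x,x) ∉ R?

1

Enumerating: w4.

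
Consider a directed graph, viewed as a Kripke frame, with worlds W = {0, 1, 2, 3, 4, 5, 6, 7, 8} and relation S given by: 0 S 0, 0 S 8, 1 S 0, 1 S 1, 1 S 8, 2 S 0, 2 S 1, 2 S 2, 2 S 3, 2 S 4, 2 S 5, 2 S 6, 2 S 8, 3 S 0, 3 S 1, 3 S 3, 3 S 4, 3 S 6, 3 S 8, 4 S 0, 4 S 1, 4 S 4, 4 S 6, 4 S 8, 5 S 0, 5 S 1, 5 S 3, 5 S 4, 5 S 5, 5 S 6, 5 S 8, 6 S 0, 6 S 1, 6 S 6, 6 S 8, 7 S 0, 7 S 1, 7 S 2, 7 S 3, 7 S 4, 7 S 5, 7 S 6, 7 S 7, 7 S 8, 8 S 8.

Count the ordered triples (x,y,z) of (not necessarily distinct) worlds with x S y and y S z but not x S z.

S is transitive; there are no such tuples.

0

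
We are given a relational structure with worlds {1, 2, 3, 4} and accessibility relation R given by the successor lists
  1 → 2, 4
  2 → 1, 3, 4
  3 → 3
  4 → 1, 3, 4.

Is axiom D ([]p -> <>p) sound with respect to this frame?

Yes

The schema D characterises exactly the serial frames.
Serial: yes — every world has a successor (e.g. 1 R 2).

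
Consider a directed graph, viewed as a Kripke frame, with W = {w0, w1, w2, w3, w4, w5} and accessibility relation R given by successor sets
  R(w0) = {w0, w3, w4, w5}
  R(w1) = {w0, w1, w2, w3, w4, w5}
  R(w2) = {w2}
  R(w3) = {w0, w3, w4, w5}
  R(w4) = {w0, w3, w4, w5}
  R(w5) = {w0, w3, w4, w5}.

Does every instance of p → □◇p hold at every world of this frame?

No

Axiom B corresponds to the accessibility relation being symmetric.
Symmetric: no — w1 R w0 but not w0 R w1.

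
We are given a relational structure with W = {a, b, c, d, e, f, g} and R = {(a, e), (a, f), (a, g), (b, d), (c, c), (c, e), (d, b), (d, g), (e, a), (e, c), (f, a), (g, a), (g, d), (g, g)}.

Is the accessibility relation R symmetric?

Yes

Symmetric: yes — every pair in R has its reverse in R.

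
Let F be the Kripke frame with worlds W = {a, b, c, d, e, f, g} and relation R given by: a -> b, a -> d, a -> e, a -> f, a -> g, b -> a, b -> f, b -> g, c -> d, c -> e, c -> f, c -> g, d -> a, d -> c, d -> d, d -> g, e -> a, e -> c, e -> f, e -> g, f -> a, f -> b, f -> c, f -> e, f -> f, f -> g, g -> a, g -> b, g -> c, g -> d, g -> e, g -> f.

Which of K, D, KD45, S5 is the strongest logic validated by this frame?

D

Serial (axiom D): yes — every world has a successor (e.g. a R b).
Euclidean (axiom 5): no — a R b and a R d, but not b R d.
Transitive (axiom 4): no — a R d and d R c, but not a R c.
Reflexive (axiom T): no — a is not related to itself.
So F validates K, D; KD45 would additionally require R to be Euclidean and transitive. The strongest is D.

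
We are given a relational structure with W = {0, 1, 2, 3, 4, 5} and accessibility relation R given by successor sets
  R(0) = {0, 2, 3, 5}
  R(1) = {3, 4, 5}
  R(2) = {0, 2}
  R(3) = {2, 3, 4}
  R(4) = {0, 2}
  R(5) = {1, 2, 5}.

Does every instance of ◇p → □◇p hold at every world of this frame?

The schema 5 characterises exactly the Euclidean frames.
Euclidean: no — 0 R 2 and 0 R 3, but not 2 R 3.

No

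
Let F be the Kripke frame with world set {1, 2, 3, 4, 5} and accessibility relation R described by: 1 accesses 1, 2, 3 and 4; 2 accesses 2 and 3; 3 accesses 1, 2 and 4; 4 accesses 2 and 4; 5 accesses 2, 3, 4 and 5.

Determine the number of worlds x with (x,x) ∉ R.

Enumerating: 3.

1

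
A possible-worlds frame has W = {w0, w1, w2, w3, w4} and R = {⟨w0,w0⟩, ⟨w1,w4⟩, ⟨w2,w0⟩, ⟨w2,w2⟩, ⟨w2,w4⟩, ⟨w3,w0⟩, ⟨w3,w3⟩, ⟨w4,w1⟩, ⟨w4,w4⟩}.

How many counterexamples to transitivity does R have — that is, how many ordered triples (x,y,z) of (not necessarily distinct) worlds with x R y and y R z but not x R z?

Enumerating: (w1,w4,w1), (w2,w4,w1).

2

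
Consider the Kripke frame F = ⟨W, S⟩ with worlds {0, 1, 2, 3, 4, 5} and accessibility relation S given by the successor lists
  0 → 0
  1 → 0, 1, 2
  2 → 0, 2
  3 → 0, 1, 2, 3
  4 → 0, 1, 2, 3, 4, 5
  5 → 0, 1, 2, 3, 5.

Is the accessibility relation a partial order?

Reflexive: yes — every world is S-related to itself.
Transitive: yes — every two-step S-path is closed by a direct edge.
Antisymmetric: yes — no distinct pair is related both ways.
So S is a partial order.

Yes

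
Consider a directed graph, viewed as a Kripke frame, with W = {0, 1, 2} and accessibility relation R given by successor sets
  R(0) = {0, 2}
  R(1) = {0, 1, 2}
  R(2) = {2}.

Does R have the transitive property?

Yes

Transitive: yes — every two-step R-path is closed by a direct edge.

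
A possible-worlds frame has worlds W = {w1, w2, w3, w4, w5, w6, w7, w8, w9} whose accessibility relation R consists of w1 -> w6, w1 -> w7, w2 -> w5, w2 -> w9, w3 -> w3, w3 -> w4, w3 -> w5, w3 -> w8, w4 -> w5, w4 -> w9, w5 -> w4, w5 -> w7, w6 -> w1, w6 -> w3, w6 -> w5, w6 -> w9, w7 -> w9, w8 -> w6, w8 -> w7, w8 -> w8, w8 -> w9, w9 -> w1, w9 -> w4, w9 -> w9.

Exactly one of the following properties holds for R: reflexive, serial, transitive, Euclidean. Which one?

serial

Reflexive: no — w1 is not related to itself.
Serial: yes — every world has a successor (e.g. w1 R w6).
Transitive: no — w1 R w6 and w6 R w3, but not w1 R w3.
Euclidean: no — w1 R w6 and w1 R w7, but not w6 R w7.
Only serial holds.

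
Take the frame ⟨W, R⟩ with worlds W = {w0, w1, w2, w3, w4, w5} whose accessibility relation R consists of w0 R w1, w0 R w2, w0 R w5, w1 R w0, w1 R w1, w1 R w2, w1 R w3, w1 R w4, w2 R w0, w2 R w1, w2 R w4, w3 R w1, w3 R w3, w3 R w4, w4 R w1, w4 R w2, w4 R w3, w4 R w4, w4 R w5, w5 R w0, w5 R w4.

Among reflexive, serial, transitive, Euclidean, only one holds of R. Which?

serial

Reflexive: no — w0 is not related to itself.
Serial: yes — every world has a successor (e.g. w0 R w1).
Transitive: no — w0 R w1 and w1 R w3, but not w0 R w3.
Euclidean: no — w0 R w1 and w0 R w5, but not w1 R w5.
Only serial holds.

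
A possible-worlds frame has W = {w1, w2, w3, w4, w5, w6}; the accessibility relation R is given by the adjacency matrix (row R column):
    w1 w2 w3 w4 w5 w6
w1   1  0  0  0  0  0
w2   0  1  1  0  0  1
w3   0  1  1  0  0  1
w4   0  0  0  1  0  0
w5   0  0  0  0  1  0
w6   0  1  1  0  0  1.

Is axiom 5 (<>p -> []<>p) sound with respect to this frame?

Yes

The schema 5 characterises exactly the Euclidean frames.
Euclidean: yes — any two successors of a common world are R-related.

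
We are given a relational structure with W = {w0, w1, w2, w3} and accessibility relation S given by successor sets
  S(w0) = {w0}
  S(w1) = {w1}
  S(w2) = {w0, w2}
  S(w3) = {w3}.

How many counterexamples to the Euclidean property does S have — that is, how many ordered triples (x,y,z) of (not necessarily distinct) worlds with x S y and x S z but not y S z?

1

Enumerating: (w2,w0,w2).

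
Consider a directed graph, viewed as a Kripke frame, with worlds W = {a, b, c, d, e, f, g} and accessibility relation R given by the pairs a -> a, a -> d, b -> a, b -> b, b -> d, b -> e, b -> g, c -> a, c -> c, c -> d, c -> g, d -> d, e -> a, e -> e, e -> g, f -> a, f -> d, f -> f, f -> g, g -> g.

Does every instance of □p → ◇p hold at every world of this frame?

Axiom D corresponds to the accessibility relation being serial.
Serial: yes — every world has a successor (e.g. a R a).

Yes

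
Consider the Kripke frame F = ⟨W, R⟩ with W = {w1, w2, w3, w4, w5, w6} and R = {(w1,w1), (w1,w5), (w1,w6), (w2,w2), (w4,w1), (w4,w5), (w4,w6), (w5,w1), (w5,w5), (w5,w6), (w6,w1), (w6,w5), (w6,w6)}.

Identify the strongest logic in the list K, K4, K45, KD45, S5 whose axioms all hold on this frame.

Transitive (axiom 4): yes — every two-step R-path is closed by a direct edge.
Euclidean (axiom 5): yes — any two successors of a common world are R-related.
Serial (axiom D): no — w3 has no R-successor.
Reflexive (axiom T): no — w3 is not related to itself.
So F validates K, K4, K45; KD45 would additionally require R to be serial. The strongest is K45.

K45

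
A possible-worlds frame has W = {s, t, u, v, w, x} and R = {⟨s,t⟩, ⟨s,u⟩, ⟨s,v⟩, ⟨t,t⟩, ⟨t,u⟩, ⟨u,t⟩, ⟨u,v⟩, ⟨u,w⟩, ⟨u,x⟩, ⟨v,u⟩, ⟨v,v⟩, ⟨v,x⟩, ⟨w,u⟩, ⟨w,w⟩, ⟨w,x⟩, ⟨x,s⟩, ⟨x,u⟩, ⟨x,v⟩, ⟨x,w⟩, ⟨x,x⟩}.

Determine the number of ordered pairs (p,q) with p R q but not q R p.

Enumerating: (s,t), (s,u), (s,v), (x,s).

4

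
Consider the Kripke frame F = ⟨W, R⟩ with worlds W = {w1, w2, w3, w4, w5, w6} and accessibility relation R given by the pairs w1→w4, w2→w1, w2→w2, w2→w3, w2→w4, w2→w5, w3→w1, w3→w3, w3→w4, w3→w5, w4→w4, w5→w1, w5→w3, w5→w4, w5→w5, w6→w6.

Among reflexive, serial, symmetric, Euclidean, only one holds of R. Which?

serial

Reflexive: no — w1 is not related to itself.
Serial: yes — every world has a successor (e.g. w1 R w4).
Symmetric: no — w1 R w4 but not w4 R w1.
Euclidean: no — w2 R w1 and w2 R w3, but not w1 R w3.
Only serial holds.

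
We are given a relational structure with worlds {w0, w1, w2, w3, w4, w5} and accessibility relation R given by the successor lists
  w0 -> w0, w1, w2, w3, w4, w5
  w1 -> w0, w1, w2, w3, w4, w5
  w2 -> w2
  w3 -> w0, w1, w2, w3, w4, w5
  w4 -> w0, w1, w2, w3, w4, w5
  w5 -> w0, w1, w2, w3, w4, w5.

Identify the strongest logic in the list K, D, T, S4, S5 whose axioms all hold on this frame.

Serial (axiom D): yes — every world has a successor (e.g. w0 R w0).
Reflexive (axiom T): yes — every world is R-related to itself.
Transitive (axiom 4): yes — every two-step R-path is closed by a direct edge.
Euclidean (axiom 5): no — w0 R w2 and w0 R w1, but not w2 R w1.
So F validates K, D, T, S4; S5 would additionally require R to be Euclidean. The strongest is S4.

S4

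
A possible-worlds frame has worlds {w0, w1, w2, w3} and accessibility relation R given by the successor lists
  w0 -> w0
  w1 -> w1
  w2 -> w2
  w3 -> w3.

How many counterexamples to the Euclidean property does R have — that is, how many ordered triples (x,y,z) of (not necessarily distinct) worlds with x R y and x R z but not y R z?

0

R is Euclidean; there are no such tuples.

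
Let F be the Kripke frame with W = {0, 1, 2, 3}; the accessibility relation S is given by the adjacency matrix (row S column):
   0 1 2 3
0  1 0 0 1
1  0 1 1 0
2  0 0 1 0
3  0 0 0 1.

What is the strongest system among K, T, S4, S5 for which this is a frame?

Reflexive (axiom T): yes — every world is S-related to itself.
Transitive (axiom 4): yes — every two-step S-path is closed by a direct edge.
Euclidean (axiom 5): no — 0 S 3 and 0 S 0, but not 3 S 0.
So F validates K, T, S4; S5 would additionally require S to be Euclidean. The strongest is S4.

S4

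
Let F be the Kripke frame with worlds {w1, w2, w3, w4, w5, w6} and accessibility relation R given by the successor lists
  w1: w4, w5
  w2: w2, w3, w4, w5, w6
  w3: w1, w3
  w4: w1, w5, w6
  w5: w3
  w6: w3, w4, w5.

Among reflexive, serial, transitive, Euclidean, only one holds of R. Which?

serial

Reflexive: no — w1 is not related to itself.
Serial: yes — every world has a successor (e.g. w1 R w4).
Transitive: no — w1 R w4 and w4 R w6, but not w1 R w6.
Euclidean: no — w1 R w5 and w1 R w4, but not w5 R w4.
Only serial holds.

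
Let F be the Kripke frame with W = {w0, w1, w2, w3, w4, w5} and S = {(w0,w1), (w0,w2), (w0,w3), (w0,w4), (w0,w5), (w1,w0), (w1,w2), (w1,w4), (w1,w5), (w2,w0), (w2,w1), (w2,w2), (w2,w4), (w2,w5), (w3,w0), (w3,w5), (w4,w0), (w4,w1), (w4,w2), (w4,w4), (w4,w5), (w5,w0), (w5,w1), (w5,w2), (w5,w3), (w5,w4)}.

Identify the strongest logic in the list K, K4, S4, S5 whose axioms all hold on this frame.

Transitive (axiom 4): no — w1 S w0 and w0 S w3, but not w1 S w3.
Reflexive (axiom T): no — w0 is not related to itself.
Euclidean (axiom 5): no — w0 S w1 and w0 S w3, but not w1 S w3.
So F validates K; K4 would additionally require S to be transitive. The strongest is K.

K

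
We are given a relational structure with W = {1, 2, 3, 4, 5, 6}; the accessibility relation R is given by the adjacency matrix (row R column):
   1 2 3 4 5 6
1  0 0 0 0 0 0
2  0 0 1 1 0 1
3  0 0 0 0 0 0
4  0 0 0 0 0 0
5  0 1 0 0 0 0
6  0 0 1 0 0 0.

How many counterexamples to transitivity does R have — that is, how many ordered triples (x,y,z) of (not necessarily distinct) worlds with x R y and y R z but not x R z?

Enumerating: (5,2,3), (5,2,4), (5,2,6).

3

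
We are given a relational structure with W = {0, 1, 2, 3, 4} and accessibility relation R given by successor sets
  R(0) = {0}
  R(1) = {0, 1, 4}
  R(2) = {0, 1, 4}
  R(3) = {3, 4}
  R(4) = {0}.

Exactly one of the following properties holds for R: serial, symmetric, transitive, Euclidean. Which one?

Serial: yes — every world has a successor (e.g. 0 R 0).
Symmetric: no — 1 R 0 but not 0 R 1.
Transitive: no — 3 R 4 and 4 R 0, but not 3 R 0.
Euclidean: no — 1 R 0 and 1 R 4, but not 0 R 4.
Only serial holds.

serial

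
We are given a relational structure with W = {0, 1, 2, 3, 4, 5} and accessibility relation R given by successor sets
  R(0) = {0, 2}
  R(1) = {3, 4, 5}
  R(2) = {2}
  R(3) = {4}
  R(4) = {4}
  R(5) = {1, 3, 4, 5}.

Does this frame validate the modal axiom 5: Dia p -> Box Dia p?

No

The schema 5 characterises exactly the Euclidean frames.
Euclidean: no — 1 R 3 and 1 R 5, but not 3 R 5.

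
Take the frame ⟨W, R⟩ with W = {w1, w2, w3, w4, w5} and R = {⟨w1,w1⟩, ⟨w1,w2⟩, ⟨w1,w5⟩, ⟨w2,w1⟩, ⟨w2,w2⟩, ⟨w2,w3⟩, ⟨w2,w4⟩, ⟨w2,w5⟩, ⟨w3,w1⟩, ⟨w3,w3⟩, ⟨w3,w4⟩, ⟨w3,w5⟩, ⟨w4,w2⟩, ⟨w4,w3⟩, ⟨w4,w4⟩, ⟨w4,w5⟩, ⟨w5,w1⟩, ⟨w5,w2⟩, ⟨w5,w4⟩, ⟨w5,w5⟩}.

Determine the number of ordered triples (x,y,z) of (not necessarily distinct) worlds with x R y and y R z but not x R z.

11

Enumerating: (w1,w2,w3), (w1,w2,w4), (w1,w5,w4), (w3,w1,w2), (w3,w4,w2), (w3,w5,w2), (w4,w2,w1), (w4,w3,w1), (w4,w5,w1), (w5,w2,w3), (w5,w4,w3).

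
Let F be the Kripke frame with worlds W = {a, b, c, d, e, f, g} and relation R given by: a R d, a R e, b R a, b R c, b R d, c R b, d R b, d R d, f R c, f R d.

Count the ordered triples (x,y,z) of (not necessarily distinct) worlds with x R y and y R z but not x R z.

11

Enumerating: (a,d,b), (b,a,e), (b,c,b), (b,d,b), (c,b,a), (c,b,c), (c,b,d), (d,b,a), (d,b,c), (f,c,b), (f,d,b).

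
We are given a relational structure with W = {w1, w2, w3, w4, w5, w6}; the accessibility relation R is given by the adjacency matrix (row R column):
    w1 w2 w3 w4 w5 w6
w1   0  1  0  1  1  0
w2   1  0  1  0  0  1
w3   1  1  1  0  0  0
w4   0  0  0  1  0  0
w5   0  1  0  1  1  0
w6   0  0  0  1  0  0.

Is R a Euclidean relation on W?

Euclidean: no — w1 R w2 and w1 R w4, but not w2 R w4.

No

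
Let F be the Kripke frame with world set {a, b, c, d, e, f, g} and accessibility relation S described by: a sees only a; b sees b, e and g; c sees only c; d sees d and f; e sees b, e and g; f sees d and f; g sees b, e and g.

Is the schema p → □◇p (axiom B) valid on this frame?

Yes

By correspondence theory, B is valid on a frame iff S is symmetric.
Symmetric: yes — every pair in S has its reverse in S.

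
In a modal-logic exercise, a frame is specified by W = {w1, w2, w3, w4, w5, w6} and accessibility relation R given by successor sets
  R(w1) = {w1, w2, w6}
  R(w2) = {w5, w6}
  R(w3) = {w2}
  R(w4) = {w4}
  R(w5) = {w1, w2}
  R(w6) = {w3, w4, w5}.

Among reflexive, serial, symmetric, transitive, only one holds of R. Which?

Reflexive: no — w2 is not related to itself.
Serial: yes — every world has a successor (e.g. w1 R w1).
Symmetric: no — w1 R w2 but not w2 R w1.
Transitive: no — w1 R w2 and w2 R w5, but not w1 R w5.
Only serial holds.

serial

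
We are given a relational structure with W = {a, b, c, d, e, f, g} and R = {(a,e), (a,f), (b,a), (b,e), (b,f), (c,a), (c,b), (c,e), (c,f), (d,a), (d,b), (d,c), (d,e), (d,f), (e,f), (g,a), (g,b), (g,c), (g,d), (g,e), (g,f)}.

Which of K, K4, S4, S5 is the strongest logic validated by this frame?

K4

Transitive (axiom 4): yes — every two-step R-path is closed by a direct edge.
Reflexive (axiom T): no — a is not related to itself.
Euclidean (axiom 5): no — a R f and a R e, but not f R e.
So F validates K, K4; S4 would additionally require R to be reflexive. The strongest is K4.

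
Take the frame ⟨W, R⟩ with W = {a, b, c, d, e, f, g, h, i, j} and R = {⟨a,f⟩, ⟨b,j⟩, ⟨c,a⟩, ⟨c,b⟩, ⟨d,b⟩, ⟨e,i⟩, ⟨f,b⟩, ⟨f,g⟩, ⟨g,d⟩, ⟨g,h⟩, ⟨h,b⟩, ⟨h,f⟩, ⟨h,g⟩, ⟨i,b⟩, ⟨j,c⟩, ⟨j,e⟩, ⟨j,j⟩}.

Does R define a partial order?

Reflexive: no — a is not related to itself.
Transitive: no — a R f and f R b, but not a R b.
Antisymmetric: no — g R h and h R g with g ≠ h.
So R is not a partial order.

No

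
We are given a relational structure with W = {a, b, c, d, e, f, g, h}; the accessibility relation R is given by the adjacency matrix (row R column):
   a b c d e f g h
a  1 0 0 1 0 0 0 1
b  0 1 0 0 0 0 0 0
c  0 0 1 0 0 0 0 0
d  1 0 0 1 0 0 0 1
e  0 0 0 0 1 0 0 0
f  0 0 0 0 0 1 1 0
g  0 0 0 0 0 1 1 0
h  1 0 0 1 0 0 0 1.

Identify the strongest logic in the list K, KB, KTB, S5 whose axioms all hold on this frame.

Symmetric (axiom B): yes — every pair in R has its reverse in R.
Reflexive (axiom T): yes — every world is R-related to itself.
Euclidean (axiom 5): yes — any two successors of a common world are R-related.
So F validates K, KB, KTB, S5. The strongest is S5.

S5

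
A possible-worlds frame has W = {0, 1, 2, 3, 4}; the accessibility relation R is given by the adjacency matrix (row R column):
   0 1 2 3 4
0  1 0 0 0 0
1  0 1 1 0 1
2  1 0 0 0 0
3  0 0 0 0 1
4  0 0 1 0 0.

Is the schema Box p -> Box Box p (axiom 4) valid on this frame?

No

Axiom 4 corresponds to the accessibility relation being transitive.
Transitive: no — 1 R 2 and 2 R 0, but not 1 R 0.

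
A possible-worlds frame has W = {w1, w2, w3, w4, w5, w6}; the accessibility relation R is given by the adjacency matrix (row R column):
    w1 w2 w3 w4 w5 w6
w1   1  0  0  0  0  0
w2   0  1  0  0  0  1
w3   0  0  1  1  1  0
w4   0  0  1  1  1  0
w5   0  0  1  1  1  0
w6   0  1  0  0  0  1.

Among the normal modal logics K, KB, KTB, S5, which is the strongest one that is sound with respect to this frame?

S5

Symmetric (axiom B): yes — every pair in R has its reverse in R.
Reflexive (axiom T): yes — every world is R-related to itself.
Euclidean (axiom 5): yes — any two successors of a common world are R-related.
So F validates K, KB, KTB, S5. The strongest is S5.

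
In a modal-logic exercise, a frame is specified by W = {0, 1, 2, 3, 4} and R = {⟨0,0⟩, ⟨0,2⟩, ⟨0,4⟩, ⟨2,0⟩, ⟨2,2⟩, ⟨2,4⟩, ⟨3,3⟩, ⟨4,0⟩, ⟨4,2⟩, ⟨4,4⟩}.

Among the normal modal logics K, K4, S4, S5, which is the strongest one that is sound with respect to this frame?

K4

Transitive (axiom 4): yes — every two-step R-path is closed by a direct edge.
Reflexive (axiom T): no — 1 is not related to itself.
Euclidean (axiom 5): yes — any two successors of a common world are R-related.
So F validates K, K4; S4 would additionally require R to be reflexive. The strongest is K4.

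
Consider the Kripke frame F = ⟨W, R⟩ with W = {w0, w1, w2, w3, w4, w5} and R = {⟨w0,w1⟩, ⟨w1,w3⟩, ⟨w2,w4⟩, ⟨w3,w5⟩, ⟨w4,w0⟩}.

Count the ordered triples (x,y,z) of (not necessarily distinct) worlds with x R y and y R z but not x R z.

Enumerating: (w0,w1,w3), (w1,w3,w5), (w2,w4,w0), (w4,w0,w1).

4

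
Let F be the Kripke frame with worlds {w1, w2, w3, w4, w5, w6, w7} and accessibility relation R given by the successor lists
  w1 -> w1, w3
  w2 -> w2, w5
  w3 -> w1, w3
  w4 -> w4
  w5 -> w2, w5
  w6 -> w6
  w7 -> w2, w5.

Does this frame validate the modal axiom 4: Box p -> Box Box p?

Yes

By correspondence theory, 4 is valid on a frame iff R is transitive.
Transitive: yes — every two-step R-path is closed by a direct edge.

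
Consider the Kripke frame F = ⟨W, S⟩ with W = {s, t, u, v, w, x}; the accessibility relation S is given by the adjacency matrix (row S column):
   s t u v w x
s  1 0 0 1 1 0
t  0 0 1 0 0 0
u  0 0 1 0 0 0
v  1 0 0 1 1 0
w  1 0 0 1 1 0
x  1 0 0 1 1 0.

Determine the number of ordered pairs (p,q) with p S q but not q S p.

4

Enumerating: (t,u), (x,s), (x,v), (x,w).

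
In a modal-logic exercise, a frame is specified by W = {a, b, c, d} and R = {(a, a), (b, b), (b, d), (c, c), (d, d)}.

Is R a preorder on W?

Reflexive: yes — every world is R-related to itself.
Transitive: yes — every two-step R-path is closed by a direct edge.
So R is a preorder.

Yes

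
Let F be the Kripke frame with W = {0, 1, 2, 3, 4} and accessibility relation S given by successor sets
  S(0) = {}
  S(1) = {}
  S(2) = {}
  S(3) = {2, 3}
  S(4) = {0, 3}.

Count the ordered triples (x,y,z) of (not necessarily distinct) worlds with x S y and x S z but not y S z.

5

Enumerating: (3,2,2), (3,2,3), (4,0,0), (4,0,3), (4,3,0).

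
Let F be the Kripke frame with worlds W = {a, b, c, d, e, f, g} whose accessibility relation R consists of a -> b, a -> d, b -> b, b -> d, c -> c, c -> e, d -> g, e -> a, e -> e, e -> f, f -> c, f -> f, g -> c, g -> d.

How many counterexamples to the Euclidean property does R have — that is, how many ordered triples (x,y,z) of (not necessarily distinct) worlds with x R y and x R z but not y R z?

15

Enumerating: (a,d,b), (a,d,d), (b,d,b), (b,d,d), (c,e,c), (d,g,g), (e,a,a), (e,a,e), (e,a,f), (e,f,a), (e,f,e), (f,c,f), (g,c,d), (g,d,c), (g,d,d).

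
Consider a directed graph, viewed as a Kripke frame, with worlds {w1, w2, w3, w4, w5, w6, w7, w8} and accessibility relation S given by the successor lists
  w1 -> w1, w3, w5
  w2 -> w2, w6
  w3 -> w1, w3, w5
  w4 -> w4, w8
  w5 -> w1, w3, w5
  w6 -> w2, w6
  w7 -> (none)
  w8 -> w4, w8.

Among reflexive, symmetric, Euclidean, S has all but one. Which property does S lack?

Reflexive: no — w7 is not related to itself.
Symmetric: yes — every pair in S has its reverse in S.
Euclidean: yes — any two successors of a common world are S-related.
Only reflexive fails.

reflexive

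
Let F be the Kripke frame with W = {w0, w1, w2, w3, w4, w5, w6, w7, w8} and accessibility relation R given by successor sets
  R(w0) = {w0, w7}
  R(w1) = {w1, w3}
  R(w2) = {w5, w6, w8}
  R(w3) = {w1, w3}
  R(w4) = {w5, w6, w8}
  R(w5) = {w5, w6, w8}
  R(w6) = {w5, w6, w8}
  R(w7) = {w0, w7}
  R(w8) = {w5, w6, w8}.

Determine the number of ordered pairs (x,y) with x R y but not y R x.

6

Enumerating: (w2,w5), (w2,w6), (w2,w8), (w4,w5), (w4,w6), (w4,w8).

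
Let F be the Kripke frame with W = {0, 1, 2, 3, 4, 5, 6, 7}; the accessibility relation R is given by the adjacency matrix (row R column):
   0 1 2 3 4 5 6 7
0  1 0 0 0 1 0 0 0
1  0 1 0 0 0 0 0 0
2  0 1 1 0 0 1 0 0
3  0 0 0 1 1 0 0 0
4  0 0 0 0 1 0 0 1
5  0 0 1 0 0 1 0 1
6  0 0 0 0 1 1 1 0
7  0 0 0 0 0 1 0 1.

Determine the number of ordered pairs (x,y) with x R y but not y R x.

Enumerating: (0,4), (2,1), (3,4), (4,7), (6,4), (6,5).

6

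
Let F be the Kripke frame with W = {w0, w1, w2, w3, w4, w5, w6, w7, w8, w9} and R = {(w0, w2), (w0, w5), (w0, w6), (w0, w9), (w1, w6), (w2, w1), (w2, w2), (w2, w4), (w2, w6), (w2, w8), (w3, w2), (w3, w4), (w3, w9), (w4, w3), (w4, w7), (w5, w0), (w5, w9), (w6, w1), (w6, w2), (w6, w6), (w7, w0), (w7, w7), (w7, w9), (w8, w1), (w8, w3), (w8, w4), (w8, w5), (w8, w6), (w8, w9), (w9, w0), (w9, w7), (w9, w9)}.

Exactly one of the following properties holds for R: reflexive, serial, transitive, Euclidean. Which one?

serial

Reflexive: no — w0 is not related to itself.
Serial: yes — every world has a successor (e.g. w0 R w2).
Transitive: no — w0 R w2 and w2 R w1, but not w0 R w1.
Euclidean: no — w0 R w2 and w0 R w5, but not w2 R w5.
Only serial holds.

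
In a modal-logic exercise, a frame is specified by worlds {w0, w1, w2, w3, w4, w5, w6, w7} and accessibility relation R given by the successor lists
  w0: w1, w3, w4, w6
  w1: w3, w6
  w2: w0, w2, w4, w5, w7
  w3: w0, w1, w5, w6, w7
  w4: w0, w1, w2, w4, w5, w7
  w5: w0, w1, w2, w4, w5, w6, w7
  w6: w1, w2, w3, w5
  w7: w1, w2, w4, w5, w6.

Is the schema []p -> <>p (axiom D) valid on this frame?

The schema D characterises exactly the serial frames.
Serial: yes — every world has a successor (e.g. w0 R w1).

Yes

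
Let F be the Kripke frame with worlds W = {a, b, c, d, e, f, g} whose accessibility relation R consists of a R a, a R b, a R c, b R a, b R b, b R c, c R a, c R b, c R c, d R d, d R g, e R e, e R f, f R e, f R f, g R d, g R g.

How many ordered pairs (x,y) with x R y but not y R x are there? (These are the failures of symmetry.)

R is symmetric; there are no such tuples.

0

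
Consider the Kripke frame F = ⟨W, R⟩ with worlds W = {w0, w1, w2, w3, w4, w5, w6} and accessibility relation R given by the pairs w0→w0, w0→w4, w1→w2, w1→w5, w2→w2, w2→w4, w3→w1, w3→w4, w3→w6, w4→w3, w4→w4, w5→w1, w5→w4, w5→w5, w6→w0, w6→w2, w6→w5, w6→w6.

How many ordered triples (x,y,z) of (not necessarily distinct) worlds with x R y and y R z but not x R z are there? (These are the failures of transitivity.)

19

Enumerating: (w0,w4,w3), (w1,w2,w4), (w1,w5,w1), (w1,w5,w4), (w2,w4,w3), (w3,w1,w2), (w3,w1,w5), (w3,w4,w3), (w3,w6,w0), (w3,w6,w2), (w3,w6,w5), (w4,w3,w1), … and 7 more.
Total: 19.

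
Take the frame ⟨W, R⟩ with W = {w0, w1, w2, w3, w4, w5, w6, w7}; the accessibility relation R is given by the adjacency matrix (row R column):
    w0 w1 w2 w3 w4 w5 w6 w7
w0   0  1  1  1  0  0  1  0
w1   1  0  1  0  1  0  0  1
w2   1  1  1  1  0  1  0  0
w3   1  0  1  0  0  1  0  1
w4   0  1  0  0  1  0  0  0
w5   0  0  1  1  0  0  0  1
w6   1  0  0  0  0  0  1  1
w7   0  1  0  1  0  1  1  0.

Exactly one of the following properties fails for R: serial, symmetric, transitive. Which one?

transitive

Serial: yes — every world has a successor (e.g. w0 R w1).
Symmetric: yes — every pair in R has its reverse in R.
Transitive: no — w0 R w1 and w1 R w4, but not w0 R w4.
Only transitive fails.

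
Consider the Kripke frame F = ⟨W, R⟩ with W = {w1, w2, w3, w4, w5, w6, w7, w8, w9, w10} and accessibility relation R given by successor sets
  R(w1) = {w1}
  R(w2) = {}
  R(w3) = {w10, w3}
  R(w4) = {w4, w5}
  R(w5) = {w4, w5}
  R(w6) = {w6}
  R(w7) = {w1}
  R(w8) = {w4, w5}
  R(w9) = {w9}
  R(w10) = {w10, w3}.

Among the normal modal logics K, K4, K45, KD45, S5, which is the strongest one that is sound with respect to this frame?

K45

Transitive (axiom 4): yes — every two-step R-path is closed by a direct edge.
Euclidean (axiom 5): yes — any two successors of a common world are R-related.
Serial (axiom D): no — w2 has no R-successor.
Reflexive (axiom T): no — w2 is not related to itself.
So F validates K, K4, K45; KD45 would additionally require R to be serial. The strongest is K45.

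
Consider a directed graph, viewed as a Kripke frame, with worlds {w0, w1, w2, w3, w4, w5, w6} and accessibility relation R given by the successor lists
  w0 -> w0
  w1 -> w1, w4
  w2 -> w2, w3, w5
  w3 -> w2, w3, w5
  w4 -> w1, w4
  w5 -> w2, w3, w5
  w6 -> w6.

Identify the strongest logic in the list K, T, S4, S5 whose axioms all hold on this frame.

S5

Reflexive (axiom T): yes — every world is R-related to itself.
Transitive (axiom 4): yes — every two-step R-path is closed by a direct edge.
Euclidean (axiom 5): yes — any two successors of a common world are R-related.
So F validates K, T, S4, S5. The strongest is S5.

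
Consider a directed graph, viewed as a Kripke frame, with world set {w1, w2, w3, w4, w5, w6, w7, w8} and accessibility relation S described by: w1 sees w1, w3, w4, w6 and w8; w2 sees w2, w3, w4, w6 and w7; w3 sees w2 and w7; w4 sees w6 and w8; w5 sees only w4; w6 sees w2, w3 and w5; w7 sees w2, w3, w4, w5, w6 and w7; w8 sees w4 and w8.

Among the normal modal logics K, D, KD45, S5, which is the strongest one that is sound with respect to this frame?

Serial (axiom D): yes — every world has a successor (e.g. w1 S w1).
Euclidean (axiom 5): no — w1 S w3 and w1 S w4, but not w3 S w4.
Transitive (axiom 4): no — w1 S w3 and w3 S w2, but not w1 S w2.
Reflexive (axiom T): no — w3 is not related to itself.
So F validates K, D; KD45 would additionally require S to be Euclidean and transitive. The strongest is D.

D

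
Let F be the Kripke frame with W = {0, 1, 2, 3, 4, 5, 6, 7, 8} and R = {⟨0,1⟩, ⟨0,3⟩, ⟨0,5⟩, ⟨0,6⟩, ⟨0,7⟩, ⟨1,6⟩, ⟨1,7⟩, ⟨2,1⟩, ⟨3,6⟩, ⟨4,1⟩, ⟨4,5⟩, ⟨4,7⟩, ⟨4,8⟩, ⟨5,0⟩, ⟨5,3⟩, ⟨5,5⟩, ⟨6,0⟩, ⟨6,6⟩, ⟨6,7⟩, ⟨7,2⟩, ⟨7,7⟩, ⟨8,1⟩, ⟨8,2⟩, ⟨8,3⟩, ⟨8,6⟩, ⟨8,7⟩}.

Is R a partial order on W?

Reflexive: no — 0 is not related to itself.
Transitive: no — 0 R 7 and 7 R 2, but not 0 R 2.
Antisymmetric: no — 0 R 5 and 5 R 0 with 0 ≠ 5.
So R is not a partial order.

No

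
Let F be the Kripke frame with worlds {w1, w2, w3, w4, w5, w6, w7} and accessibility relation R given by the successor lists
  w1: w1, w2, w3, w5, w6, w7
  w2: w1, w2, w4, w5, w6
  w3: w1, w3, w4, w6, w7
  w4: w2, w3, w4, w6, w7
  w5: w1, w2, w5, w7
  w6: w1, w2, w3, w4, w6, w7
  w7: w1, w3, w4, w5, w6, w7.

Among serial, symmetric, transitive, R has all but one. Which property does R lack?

transitive

Serial: yes — every world has a successor (e.g. w1 R w1).
Symmetric: yes — every pair in R has its reverse in R.
Transitive: no — w1 R w2 and w2 R w4, but not w1 R w4.
Only transitive fails.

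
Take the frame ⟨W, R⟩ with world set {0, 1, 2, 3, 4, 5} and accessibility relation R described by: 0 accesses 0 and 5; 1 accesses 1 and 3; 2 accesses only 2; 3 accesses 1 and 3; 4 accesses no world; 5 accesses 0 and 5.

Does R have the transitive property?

Yes

Transitive: yes — every two-step R-path is closed by a direct edge.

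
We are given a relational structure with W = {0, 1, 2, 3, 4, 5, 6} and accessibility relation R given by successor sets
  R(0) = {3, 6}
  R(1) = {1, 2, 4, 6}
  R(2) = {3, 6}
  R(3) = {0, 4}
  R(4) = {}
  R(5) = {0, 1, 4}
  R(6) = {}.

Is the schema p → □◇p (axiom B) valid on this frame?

Axiom B corresponds to the accessibility relation being symmetric.
Symmetric: no — 0 R 6 but not 6 R 0.

No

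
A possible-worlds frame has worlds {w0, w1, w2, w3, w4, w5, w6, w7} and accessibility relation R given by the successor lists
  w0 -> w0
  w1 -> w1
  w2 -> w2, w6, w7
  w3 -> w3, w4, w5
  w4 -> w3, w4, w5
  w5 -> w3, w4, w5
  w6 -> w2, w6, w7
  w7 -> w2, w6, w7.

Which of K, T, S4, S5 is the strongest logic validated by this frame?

S5

Reflexive (axiom T): yes — every world is R-related to itself.
Transitive (axiom 4): yes — every two-step R-path is closed by a direct edge.
Euclidean (axiom 5): yes — any two successors of a common world are R-related.
So F validates K, T, S4, S5. The strongest is S5.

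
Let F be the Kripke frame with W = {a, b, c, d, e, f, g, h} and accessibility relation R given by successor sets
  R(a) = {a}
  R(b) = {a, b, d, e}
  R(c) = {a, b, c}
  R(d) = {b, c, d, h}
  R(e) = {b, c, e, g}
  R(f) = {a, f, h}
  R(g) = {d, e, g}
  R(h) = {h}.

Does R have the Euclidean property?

Euclidean: no — b R a and b R d, but not a R d.

No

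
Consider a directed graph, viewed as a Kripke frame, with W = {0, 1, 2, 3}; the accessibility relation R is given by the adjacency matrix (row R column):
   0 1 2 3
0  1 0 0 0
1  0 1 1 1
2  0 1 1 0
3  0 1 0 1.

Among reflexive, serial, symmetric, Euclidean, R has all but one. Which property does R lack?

Reflexive: yes — every world is R-related to itself.
Serial: yes — every world has a successor (e.g. 0 R 0).
Symmetric: yes — every pair in R has its reverse in R.
Euclidean: no — 1 R 2 and 1 R 3, but not 2 R 3.
Only Euclidean fails.

Euclidean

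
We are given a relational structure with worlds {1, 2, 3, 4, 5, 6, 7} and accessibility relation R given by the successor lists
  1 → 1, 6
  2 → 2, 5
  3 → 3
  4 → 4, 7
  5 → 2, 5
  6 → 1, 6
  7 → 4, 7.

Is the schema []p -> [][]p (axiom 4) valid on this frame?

Axiom 4 corresponds to the accessibility relation being transitive.
Transitive: yes — every two-step R-path is closed by a direct edge.

Yes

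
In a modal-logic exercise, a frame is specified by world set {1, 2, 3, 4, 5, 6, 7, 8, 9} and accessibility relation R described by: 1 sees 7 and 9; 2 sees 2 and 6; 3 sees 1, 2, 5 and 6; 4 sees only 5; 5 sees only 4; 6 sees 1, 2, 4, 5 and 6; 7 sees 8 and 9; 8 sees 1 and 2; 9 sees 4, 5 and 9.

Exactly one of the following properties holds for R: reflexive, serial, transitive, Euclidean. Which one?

serial

Reflexive: no — 1 is not related to itself.
Serial: yes — every world has a successor (e.g. 1 R 7).
Transitive: no — 1 R 7 and 7 R 8, but not 1 R 8.
Euclidean: no — 1 R 9 and 1 R 7, but not 9 R 7.
Only serial holds.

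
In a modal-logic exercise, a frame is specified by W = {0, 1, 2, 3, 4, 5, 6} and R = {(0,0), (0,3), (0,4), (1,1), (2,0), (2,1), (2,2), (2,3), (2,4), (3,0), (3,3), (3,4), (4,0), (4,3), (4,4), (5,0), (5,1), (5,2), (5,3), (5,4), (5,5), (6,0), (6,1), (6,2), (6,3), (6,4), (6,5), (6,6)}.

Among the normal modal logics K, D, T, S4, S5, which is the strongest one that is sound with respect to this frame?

S4

Serial (axiom D): yes — every world has a successor (e.g. 0 R 0).
Reflexive (axiom T): yes — every world is R-related to itself.
Transitive (axiom 4): yes — every two-step R-path is closed by a direct edge.
Euclidean (axiom 5): no — 2 R 0 and 2 R 1, but not 0 R 1.
So F validates K, D, T, S4; S5 would additionally require R to be Euclidean. The strongest is S4.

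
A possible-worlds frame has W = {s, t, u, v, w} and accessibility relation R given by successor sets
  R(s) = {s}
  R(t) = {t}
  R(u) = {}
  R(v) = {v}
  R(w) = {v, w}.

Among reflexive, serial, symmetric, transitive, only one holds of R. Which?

transitive

Reflexive: no — u is not related to itself.
Serial: no — u has no R-successor.
Symmetric: no — w R v but not v R w.
Transitive: yes — every two-step R-path is closed by a direct edge.
Only transitive holds.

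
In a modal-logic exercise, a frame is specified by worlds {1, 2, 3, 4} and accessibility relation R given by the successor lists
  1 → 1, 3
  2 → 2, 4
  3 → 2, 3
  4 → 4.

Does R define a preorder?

No

Reflexive: yes — every world is R-related to itself.
Transitive: no — 1 R 3 and 3 R 2, but not 1 R 2.
So R is not a preorder.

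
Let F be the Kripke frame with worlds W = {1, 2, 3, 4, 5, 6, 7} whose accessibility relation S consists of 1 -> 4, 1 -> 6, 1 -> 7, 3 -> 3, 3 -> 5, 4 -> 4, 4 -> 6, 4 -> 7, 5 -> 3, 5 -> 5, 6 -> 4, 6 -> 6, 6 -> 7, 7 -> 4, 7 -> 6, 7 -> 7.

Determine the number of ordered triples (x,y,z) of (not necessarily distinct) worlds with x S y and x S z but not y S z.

S is Euclidean; there are no such tuples.

0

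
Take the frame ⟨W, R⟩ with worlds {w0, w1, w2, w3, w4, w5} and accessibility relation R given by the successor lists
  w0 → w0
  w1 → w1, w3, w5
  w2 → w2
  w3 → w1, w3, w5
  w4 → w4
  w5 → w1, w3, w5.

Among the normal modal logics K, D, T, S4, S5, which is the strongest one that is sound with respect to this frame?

Serial (axiom D): yes — every world has a successor (e.g. w0 R w0).
Reflexive (axiom T): yes — every world is R-related to itself.
Transitive (axiom 4): yes — every two-step R-path is closed by a direct edge.
Euclidean (axiom 5): yes — any two successors of a common world are R-related.
So F validates K, D, T, S4, S5. The strongest is S5.

S5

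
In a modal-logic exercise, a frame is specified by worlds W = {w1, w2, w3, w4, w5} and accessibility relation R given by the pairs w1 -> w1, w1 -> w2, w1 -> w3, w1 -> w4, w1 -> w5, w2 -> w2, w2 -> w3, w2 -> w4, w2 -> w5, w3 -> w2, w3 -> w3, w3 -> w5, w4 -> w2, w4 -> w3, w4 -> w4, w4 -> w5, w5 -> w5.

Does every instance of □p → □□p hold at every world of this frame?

No

Axiom 4 corresponds to the accessibility relation being transitive.
Transitive: no — w3 R w2 and w2 R w4, but not w3 R w4.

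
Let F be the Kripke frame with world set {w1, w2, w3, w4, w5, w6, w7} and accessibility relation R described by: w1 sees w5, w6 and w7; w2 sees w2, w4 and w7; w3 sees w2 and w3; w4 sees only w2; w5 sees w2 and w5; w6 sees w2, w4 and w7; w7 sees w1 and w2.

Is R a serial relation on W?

Yes

Serial: yes — every world has a successor (e.g. w1 R w5).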